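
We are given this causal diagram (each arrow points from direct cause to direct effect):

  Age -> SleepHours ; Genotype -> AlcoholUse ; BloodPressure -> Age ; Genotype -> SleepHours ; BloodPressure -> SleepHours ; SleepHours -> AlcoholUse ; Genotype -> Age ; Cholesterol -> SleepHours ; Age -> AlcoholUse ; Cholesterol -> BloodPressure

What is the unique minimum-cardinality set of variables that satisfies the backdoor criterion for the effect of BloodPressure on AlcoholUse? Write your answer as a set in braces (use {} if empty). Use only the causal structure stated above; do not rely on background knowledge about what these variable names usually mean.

{Cholesterol}

Variables eligible for adjustment (non-descendants of BloodPressure, excluding BloodPressure and AlcoholUse): {Cholesterol, Genotype}.
Backdoor paths from BloodPressure to AlcoholUse:
  P1: BloodPressure <- Cholesterol -> SleepHours <- Genotype -> Age -> AlcoholUse
  P2: BloodPressure <- Cholesterol -> SleepHours <- Genotype -> AlcoholUse
  P3: BloodPressure <- Cholesterol -> SleepHours <- Age <- Genotype -> AlcoholUse
  P4: BloodPressure <- Cholesterol -> SleepHours <- Age -> AlcoholUse
  P5: BloodPressure <- Cholesterol -> SleepHours -> AlcoholUse
The empty set is not sufficient: P5 (BloodPressure <- Cholesterol -> SleepHours -> AlcoholUse) has no collider blocking it and no conditioned non-collider, so it is open.
Try {Cholesterol}:
  P1: blocked at fork node Cholesterol ∈ conditioning set.
  P2: blocked at fork node Cholesterol ∈ conditioning set.
  P3: blocked at fork node Cholesterol ∈ conditioning set.
  P4: blocked at fork node Cholesterol ∈ conditioning set.
  P5: blocked at fork node Cholesterol ∈ conditioning set.
{Cholesterol} contains no descendant of BloodPressure and blocks every backdoor path.
No other singleton works — e.g. {Genotype} leaves P5 open — so {Cholesterol} is the unique smallest valid adjustment set.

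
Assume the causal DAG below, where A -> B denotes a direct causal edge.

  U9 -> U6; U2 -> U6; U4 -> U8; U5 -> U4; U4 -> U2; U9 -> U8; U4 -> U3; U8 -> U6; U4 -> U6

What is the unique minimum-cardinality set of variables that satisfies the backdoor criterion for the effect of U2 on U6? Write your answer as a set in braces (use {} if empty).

Variables eligible for adjustment (non-descendants of U2, excluding U2 and U6): {U3, U4, U5, U8, U9}.
Backdoor paths from U2 to U6:
  P1: U2 <- U4 -> U8 <- U9 -> U6
  P2: U2 <- U4 -> U8 -> U6
  P3: U2 <- U4 -> U6
The empty set is not sufficient: P2 (U2 <- U4 -> U8 -> U6) has no collider blocking it and no conditioned non-collider, so it is open.
Try {U4}:
  P1: blocked at fork node U4 ∈ conditioning set.
  P2: blocked at fork node U4 ∈ conditioning set.
  P3: blocked at fork node U4 ∈ conditioning set.
{U4} contains no descendant of U2 and blocks every backdoor path.
No other singleton works — e.g. {U9} leaves P2 open — so {U4} is the unique smallest valid adjustment set.

{U4}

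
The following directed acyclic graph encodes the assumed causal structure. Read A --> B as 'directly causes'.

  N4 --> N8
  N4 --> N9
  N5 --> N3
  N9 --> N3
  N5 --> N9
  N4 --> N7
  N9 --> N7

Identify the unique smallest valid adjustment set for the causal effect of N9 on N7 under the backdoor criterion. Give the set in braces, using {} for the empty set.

Variables eligible for adjustment (non-descendants of N9, excluding N9 and N7): {N4, N5, N8}.
Backdoor paths from N9 to N7:
  P1: N9 <- N4 -> N7
The empty set is not sufficient: P1 (N9 <- N4 -> N7) has no collider blocking it and no conditioned non-collider, so it is open.
Try {N4}:
  P1: blocked at fork node N4 ∈ conditioning set.
{N4} contains no descendant of N9 and blocks every backdoor path.
No other singleton works — e.g. {N5} leaves P1 open — so {N4} is the unique smallest valid adjustment set.

{N4}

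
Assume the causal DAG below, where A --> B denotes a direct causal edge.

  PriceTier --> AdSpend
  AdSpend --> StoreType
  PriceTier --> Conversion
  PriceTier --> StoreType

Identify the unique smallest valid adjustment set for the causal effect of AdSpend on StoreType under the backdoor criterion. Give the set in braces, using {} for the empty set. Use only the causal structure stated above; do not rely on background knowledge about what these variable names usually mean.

Variables eligible for adjustment (non-descendants of AdSpend, excluding AdSpend and StoreType): {Conversion, PriceTier}.
Backdoor paths from AdSpend to StoreType:
  P1: AdSpend <- PriceTier -> StoreType
The empty set is not sufficient: P1 (AdSpend <- PriceTier -> StoreType) has no collider blocking it and no conditioned non-collider, so it is open.
Try {PriceTier}:
  P1: blocked at fork node PriceTier ∈ conditioning set.
{PriceTier} contains no descendant of AdSpend and blocks every backdoor path.
No other singleton works — e.g. {Conversion} leaves P1 open — so {PriceTier} is the unique smallest valid adjustment set.

{PriceTier}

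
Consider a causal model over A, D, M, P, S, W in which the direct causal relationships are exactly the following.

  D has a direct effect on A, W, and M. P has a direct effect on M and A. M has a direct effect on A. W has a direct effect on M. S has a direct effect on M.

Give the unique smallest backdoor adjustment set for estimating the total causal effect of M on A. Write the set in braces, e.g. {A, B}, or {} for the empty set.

Variables eligible for adjustment (non-descendants of M, excluding M and A): {D, P, S, W}.
Backdoor paths from M to A:
  P1: M <- D -> A
  P2: M <- P -> A
  P3: M <- W <- D -> A
The empty set is not sufficient: P1 (M <- D -> A) has no collider blocking it and no conditioned non-collider, so it is open.
Try {D, P}:
  P1: blocked at fork node D ∈ conditioning set.
  P2: blocked at fork node P ∈ conditioning set.
  P3: blocked at fork node D ∈ conditioning set.
{D, P} contains no descendant of M and blocks every backdoor path.
Every element of {D, P} is needed (dropping D leaves P1 open; dropping P leaves P2 open), so no proper subset is valid.
Among all size-2 subsets of the eligible variables, only {D, P} blocks every backdoor path, so it is the unique smallest valid adjustment set.

{D, P}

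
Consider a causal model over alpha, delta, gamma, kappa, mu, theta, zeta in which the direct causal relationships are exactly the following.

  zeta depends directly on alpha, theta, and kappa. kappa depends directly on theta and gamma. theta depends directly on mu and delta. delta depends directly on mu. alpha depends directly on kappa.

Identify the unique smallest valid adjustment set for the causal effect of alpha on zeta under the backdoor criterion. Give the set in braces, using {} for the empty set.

Variables eligible for adjustment (non-descendants of alpha, excluding alpha and zeta): {delta, gamma, kappa, mu, theta}.
Backdoor paths from alpha to zeta:
  P1: alpha <- kappa <- theta -> zeta
  P2: alpha <- kappa -> zeta
The empty set is not sufficient: P1 (alpha <- kappa <- theta -> zeta) has no collider blocking it and no conditioned non-collider, so it is open.
Try {kappa}:
  P1: blocked at chain node kappa ∈ conditioning set.
  P2: blocked at fork node kappa ∈ conditioning set.
{kappa} contains no descendant of alpha and blocks every backdoor path.
No other singleton works — e.g. {mu} leaves P1 open — so {kappa} is the unique smallest valid adjustment set.

{kappa}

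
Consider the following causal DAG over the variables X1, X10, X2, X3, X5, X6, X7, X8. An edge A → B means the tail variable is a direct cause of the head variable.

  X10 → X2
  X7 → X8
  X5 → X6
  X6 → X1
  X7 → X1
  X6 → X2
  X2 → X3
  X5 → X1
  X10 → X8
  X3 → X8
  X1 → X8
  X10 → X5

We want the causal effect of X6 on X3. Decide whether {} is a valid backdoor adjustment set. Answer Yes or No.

No

Backdoor paths from X6 to X3 (paths whose first edge points into X6):
  P1: X6 <- X5 <- X10 -> X2 -> X3
  P2: X6 <- X5 <- X10 -> X8 <- X3
  P3: X6 <- X5 -> X1 <- X7 -> X8 <- X10 -> X2 -> X3
  P4: X6 <- X5 -> X1 <- X7 -> X8 <- X3
  P5: X6 <- X5 -> X1 -> X8 <- X10 -> X2 -> X3
  P6: X6 <- X5 -> X1 -> X8 <- X3
Condition 1 (no descendant of X6 in the set): holds — descendants of X6 are {X1, X2, X3, X8}; none are in {}.
Condition 2 (every backdoor path blocked by {}):
  P1: open — no interior node is in the conditioning set.
  P2: blocked at collider X8 (neither it nor any descendant is in the conditioning set).
  P3: blocked at collider X1 (neither it nor any descendant is in the conditioning set).
  P4: blocked at collider X1 (neither it nor any descendant is in the conditioning set).
  P5: blocked at collider X8 (neither it nor any descendant is in the conditioning set).
  P6: blocked at collider X8 (neither it nor any descendant is in the conditioning set).
{} does not satisfy the backdoor criterion.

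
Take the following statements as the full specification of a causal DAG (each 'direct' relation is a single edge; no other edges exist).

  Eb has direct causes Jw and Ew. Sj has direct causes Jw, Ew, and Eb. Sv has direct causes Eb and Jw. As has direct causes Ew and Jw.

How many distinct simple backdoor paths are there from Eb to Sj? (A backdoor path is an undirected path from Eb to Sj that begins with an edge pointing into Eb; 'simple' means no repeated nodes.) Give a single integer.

4

A backdoor path from Eb to Sj is any simple undirected path whose first edge points into Eb (i.e. leaves Eb via a parent).
Parents of Eb: {Ew, Jw}.
Enumerating:
  P1: Eb <- Ew -> Sj
  P2: Eb <- Ew -> As <- Jw -> Sj
  P3: Eb <- Jw -> Sj
  P4: Eb <- Jw -> As <- Ew -> Sj
That exhausts the simple backdoor paths. Count: 4.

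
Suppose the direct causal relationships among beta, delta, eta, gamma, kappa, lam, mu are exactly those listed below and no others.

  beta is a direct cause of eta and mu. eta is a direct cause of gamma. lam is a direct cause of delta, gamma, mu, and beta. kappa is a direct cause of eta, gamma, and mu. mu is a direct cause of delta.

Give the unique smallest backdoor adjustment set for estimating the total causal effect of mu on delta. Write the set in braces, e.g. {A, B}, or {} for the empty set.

{lam}

Variables eligible for adjustment (non-descendants of mu, excluding mu and delta): {beta, eta, gamma, kappa, lam}.
Backdoor paths from mu to delta:
  P1: mu <- lam -> delta
  P2: mu <- kappa -> eta <- beta <- lam -> delta
  P3: mu <- kappa -> eta -> gamma <- lam -> delta
  P4: mu <- kappa -> gamma <- lam -> delta
  P5: mu <- kappa -> gamma <- eta <- beta <- lam -> delta
  P6: mu <- beta <- lam -> delta
  P7: mu <- beta -> eta <- kappa -> gamma <- lam -> delta
  P8: mu <- beta -> eta -> gamma <- lam -> delta
The empty set is not sufficient: P1 (mu <- lam -> delta) has no collider blocking it and no conditioned non-collider, so it is open.
Try {lam}:
  P1: blocked at fork node lam ∈ conditioning set.
  P2: blocked at collider eta (neither it nor any descendant is in the conditioning set).
  P3: blocked at collider gamma (neither it nor any descendant is in the conditioning set).
  P4: blocked at collider gamma (neither it nor any descendant is in the conditioning set).
  P5: blocked at collider gamma (neither it nor any descendant is in the conditioning set).
  P6: blocked at fork node lam ∈ conditioning set.
  P7: blocked at collider eta (neither it nor any descendant is in the conditioning set).
  P8: blocked at collider gamma (neither it nor any descendant is in the conditioning set).
{lam} contains no descendant of mu and blocks every backdoor path.
No other singleton works — e.g. {kappa} leaves P1 open — so {lam} is the unique smallest valid adjustment set.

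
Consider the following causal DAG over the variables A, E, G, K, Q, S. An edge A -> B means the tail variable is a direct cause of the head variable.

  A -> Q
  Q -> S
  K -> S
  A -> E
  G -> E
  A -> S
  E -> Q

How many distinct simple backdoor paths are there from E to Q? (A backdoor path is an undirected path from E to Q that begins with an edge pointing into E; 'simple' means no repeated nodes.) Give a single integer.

A backdoor path from E to Q is any simple undirected path whose first edge points into E (i.e. leaves E via a parent).
Parents of E: {A, G}.
Enumerating:
  P1: E <- A -> Q
  P2: E <- A -> S <- Q
That exhausts the simple backdoor paths. Count: 2.

2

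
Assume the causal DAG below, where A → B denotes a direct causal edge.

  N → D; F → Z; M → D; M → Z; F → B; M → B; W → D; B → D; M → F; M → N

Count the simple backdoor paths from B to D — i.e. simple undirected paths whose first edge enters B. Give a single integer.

6

A backdoor path from B to D is any simple undirected path whose first edge points into B (i.e. leaves B via a parent).
Parents of B: {F, M}.
Enumerating:
  P1: B <- M -> N -> D
  P2: B <- M -> D
  P3: B <- F <- M -> N -> D
  P4: B <- F <- M -> D
  P5: B <- F -> Z <- M -> N -> D
  P6: B <- F -> Z <- M -> D
That exhausts the simple backdoor paths. Count: 6.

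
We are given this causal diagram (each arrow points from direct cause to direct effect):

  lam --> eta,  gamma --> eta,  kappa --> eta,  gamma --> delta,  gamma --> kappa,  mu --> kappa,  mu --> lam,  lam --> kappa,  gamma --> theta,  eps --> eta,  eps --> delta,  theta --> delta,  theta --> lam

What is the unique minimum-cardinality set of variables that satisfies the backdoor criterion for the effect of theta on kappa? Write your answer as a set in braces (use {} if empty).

{gamma}

Variables eligible for adjustment (non-descendants of theta, excluding theta and kappa): {eps, gamma, mu}.
Backdoor paths from theta to kappa:
  P1: theta <- gamma -> kappa
  P2: theta <- gamma -> delta <- eps -> eta <- lam <- mu -> kappa
  P3: theta <- gamma -> delta <- eps -> eta <- lam -> kappa
  P4: theta <- gamma -> delta <- eps -> eta <- kappa
  P5: theta <- gamma -> eta <- lam <- mu -> kappa
  P6: theta <- gamma -> eta <- lam -> kappa
  P7: theta <- gamma -> eta <- kappa
The empty set is not sufficient: P1 (theta <- gamma -> kappa) has no collider blocking it and no conditioned non-collider, so it is open.
Try {gamma}:
  P1: blocked at fork node gamma ∈ conditioning set.
  P2: blocked at fork node gamma ∈ conditioning set.
  P3: blocked at fork node gamma ∈ conditioning set.
  P4: blocked at fork node gamma ∈ conditioning set.
  P5: blocked at fork node gamma ∈ conditioning set.
  P6: blocked at fork node gamma ∈ conditioning set.
  P7: blocked at fork node gamma ∈ conditioning set.
{gamma} contains no descendant of theta and blocks every backdoor path.
No other singleton works — e.g. {mu} leaves P1 open — so {gamma} is the unique smallest valid adjustment set.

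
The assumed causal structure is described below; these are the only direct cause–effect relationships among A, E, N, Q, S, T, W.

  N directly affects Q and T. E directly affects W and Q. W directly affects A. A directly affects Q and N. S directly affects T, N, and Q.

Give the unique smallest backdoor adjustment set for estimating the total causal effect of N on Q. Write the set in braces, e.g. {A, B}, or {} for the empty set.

Variables eligible for adjustment (non-descendants of N, excluding N and Q): {A, E, S, W}.
Backdoor paths from N to Q:
  P1: N <- S -> Q
  P2: N <- A <- W <- E -> Q
  P3: N <- A -> Q
The empty set is not sufficient: P1 (N <- S -> Q) has no collider blocking it and no conditioned non-collider, so it is open.
Try {A, S}:
  P1: blocked at fork node S ∈ conditioning set.
  P2: blocked at chain node A ∈ conditioning set.
  P3: blocked at fork node A ∈ conditioning set.
{A, S} contains no descendant of N and blocks every backdoor path.
Every element of {A, S} is needed (dropping A leaves P2 open; dropping S leaves P1 open), so no proper subset is valid.
Among all size-2 subsets of the eligible variables, only {A, S} blocks every backdoor path, so it is the unique smallest valid adjustment set.

{A, S}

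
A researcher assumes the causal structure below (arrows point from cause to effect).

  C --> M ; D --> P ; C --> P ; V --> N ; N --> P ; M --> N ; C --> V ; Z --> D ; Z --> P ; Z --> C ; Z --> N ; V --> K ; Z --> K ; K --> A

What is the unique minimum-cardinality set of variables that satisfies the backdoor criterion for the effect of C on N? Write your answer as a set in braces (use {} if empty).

Variables eligible for adjustment (non-descendants of C, excluding C and N): {D, Z}.
Backdoor paths from C to N:
  P1: C <- Z -> N
  P2: C <- Z -> D -> P <- N
  P3: C <- Z -> K <- V -> N
  P4: C <- Z -> P <- N
The empty set is not sufficient: P1 (C <- Z -> N) has no collider blocking it and no conditioned non-collider, so it is open.
Try {Z}:
  P1: blocked at fork node Z ∈ conditioning set.
  P2: blocked at fork node Z ∈ conditioning set.
  P3: blocked at fork node Z ∈ conditioning set.
  P4: blocked at fork node Z ∈ conditioning set.
{Z} contains no descendant of C and blocks every backdoor path.
No other singleton works — e.g. {D} leaves P1 open — so {Z} is the unique smallest valid adjustment set.

{Z}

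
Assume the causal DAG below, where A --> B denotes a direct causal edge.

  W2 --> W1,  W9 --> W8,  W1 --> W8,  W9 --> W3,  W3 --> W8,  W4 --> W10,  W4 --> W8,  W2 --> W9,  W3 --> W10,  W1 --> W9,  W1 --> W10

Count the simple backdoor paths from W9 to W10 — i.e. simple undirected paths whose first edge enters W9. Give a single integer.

6

A backdoor path from W9 to W10 is any simple undirected path whose first edge points into W9 (i.e. leaves W9 via a parent).
Parents of W9: {W1, W2}.
Enumerating:
  P1: W9 <- W2 -> W1 -> W8 <- W4 -> W10
  P2: W9 <- W2 -> W1 -> W8 <- W3 -> W10
  P3: W9 <- W2 -> W1 -> W10
  P4: W9 <- W1 -> W8 <- W4 -> W10
  P5: W9 <- W1 -> W8 <- W3 -> W10
  P6: W9 <- W1 -> W10
That exhausts the simple backdoor paths. Count: 6.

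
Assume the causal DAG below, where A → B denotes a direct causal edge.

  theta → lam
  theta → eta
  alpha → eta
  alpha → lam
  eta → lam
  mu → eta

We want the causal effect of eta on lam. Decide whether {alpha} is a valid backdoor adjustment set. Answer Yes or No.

Backdoor paths from eta to lam (paths whose first edge points into eta):
  P1: eta <- theta -> lam
  P2: eta <- alpha -> lam
Condition 1 (no descendant of eta in the set): holds — descendants of eta are {lam}; none are in {alpha}.
Condition 2 (every backdoor path blocked by {alpha}):
  P1: open — no interior node is in the conditioning set.
  P2: blocked at fork node alpha ∈ conditioning set.
{alpha} does not satisfy the backdoor criterion.

No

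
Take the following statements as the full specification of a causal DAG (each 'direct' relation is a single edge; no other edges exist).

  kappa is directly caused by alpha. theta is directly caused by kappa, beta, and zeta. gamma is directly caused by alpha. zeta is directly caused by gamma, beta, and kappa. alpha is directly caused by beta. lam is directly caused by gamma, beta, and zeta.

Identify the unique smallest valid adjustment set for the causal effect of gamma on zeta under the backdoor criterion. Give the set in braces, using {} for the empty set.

{alpha}

Variables eligible for adjustment (non-descendants of gamma, excluding gamma and zeta): {alpha, beta, kappa}.
Backdoor paths from gamma to zeta:
  P1: gamma <- alpha <- beta -> zeta
  P2: gamma <- alpha <- beta -> lam <- zeta
  P3: gamma <- alpha <- beta -> theta <- kappa -> zeta
  P4: gamma <- alpha <- beta -> theta <- zeta
  P5: gamma <- alpha -> kappa -> zeta
  P6: gamma <- alpha -> kappa -> theta <- beta -> zeta
  P7: gamma <- alpha -> kappa -> theta <- beta -> lam <- zeta
  P8: gamma <- alpha -> kappa -> theta <- zeta
The empty set is not sufficient: P1 (gamma <- alpha <- beta -> zeta) has no collider blocking it and no conditioned non-collider, so it is open.
Try {alpha}:
  P1: blocked at chain node alpha ∈ conditioning set.
  P2: blocked at chain node alpha ∈ conditioning set.
  P3: blocked at chain node alpha ∈ conditioning set.
  P4: blocked at chain node alpha ∈ conditioning set.
  P5: blocked at fork node alpha ∈ conditioning set.
  P6: blocked at fork node alpha ∈ conditioning set.
  P7: blocked at fork node alpha ∈ conditioning set.
  P8: blocked at fork node alpha ∈ conditioning set.
{alpha} contains no descendant of gamma and blocks every backdoor path.
No other singleton works — e.g. {beta} leaves P5 open — so {alpha} is the unique smallest valid adjustment set.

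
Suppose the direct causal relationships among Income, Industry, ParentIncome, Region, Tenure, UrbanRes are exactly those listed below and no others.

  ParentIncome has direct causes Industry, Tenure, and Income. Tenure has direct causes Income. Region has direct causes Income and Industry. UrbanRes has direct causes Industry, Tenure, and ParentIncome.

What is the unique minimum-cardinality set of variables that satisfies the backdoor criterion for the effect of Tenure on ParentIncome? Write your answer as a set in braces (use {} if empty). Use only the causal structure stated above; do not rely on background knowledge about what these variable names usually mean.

{Income}

Variables eligible for adjustment (non-descendants of Tenure, excluding Tenure and ParentIncome): {Income, Industry, Region}.
Backdoor paths from Tenure to ParentIncome:
  P1: Tenure <- Income -> Region <- Industry -> ParentIncome
  P2: Tenure <- Income -> Region <- Industry -> UrbanRes <- ParentIncome
  P3: Tenure <- Income -> ParentIncome
The empty set is not sufficient: P3 (Tenure <- Income -> ParentIncome) has no collider blocking it and no conditioned non-collider, so it is open.
Try {Income}:
  P1: blocked at fork node Income ∈ conditioning set.
  P2: blocked at fork node Income ∈ conditioning set.
  P3: blocked at fork node Income ∈ conditioning set.
{Income} contains no descendant of Tenure and blocks every backdoor path.
No other singleton works — e.g. {Industry} leaves P3 open — so {Income} is the unique smallest valid adjustment set.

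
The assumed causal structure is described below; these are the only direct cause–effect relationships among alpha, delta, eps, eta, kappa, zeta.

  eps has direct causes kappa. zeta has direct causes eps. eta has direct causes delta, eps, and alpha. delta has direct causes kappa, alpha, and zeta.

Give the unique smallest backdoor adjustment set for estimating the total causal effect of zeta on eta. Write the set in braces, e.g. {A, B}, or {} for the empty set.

{eps}

Variables eligible for adjustment (non-descendants of zeta, excluding zeta and eta): {alpha, eps, kappa}.
Backdoor paths from zeta to eta:
  P1: zeta <- eps <- kappa -> delta <- alpha -> eta
  P2: zeta <- eps <- kappa -> delta -> eta
  P3: zeta <- eps -> eta
The empty set is not sufficient: P2 (zeta <- eps <- kappa -> delta -> eta) has no collider blocking it and no conditioned non-collider, so it is open.
Try {eps}:
  P1: blocked at chain node eps ∈ conditioning set.
  P2: blocked at chain node eps ∈ conditioning set.
  P3: blocked at fork node eps ∈ conditioning set.
{eps} contains no descendant of zeta and blocks every backdoor path.
No other singleton works — e.g. {alpha} leaves P2 open — so {eps} is the unique smallest valid adjustment set.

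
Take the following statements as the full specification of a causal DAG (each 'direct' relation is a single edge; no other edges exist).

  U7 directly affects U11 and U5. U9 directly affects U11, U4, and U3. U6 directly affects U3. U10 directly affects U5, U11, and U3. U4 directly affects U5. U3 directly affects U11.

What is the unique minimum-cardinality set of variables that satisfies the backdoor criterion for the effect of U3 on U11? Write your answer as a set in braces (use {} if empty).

Variables eligible for adjustment (non-descendants of U3, excluding U3 and U11): {U10, U4, U5, U6, U7, U9}.
Backdoor paths from U3 to U11:
  P1: U3 <- U9 -> U4 -> U5 <- U10 -> U11
  P2: U3 <- U9 -> U4 -> U5 <- U7 -> U11
  P3: U3 <- U9 -> U11
  P4: U3 <- U10 -> U11
  P5: U3 <- U10 -> U5 <- U4 <- U9 -> U11
  P6: U3 <- U10 -> U5 <- U7 -> U11
The empty set is not sufficient: P3 (U3 <- U9 -> U11) has no collider blocking it and no conditioned non-collider, so it is open.
Try {U10, U9}:
  P1: blocked at fork node U9 ∈ conditioning set.
  P2: blocked at fork node U9 ∈ conditioning set.
  P3: blocked at fork node U9 ∈ conditioning set.
  P4: blocked at fork node U10 ∈ conditioning set.
  P5: blocked at fork node U10 ∈ conditioning set.
  P6: blocked at fork node U10 ∈ conditioning set.
{U10, U9} contains no descendant of U3 and blocks every backdoor path.
Every element of {U10, U9} is needed (dropping U10 leaves P4 open; dropping U9 leaves P3 open), so no proper subset is valid.
Among all size-2 subsets of the eligible variables, only {U10, U9} blocks every backdoor path, so it is the unique smallest valid adjustment set.

{U10, U9}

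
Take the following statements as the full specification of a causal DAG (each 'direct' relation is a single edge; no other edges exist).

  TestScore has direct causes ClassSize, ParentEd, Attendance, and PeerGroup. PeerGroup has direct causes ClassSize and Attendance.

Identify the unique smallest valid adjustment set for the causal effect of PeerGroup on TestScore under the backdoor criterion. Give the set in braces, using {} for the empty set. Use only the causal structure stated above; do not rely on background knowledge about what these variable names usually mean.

{Attendance, ClassSize}

Variables eligible for adjustment (non-descendants of PeerGroup, excluding PeerGroup and TestScore): {Attendance, ClassSize, ParentEd}.
Backdoor paths from PeerGroup to TestScore:
  P1: PeerGroup <- Attendance -> TestScore
  P2: PeerGroup <- ClassSize -> TestScore
The empty set is not sufficient: P1 (PeerGroup <- Attendance -> TestScore) has no collider blocking it and no conditioned non-collider, so it is open.
Try {Attendance, ClassSize}:
  P1: blocked at fork node Attendance ∈ conditioning set.
  P2: blocked at fork node ClassSize ∈ conditioning set.
{Attendance, ClassSize} contains no descendant of PeerGroup and blocks every backdoor path.
Every element of {Attendance, ClassSize} is needed (dropping Attendance leaves P1 open; dropping ClassSize leaves P2 open), so no proper subset is valid.
Among all size-2 subsets of the eligible variables, only {Attendance, ClassSize} blocks every backdoor path, so it is the unique smallest valid adjustment set.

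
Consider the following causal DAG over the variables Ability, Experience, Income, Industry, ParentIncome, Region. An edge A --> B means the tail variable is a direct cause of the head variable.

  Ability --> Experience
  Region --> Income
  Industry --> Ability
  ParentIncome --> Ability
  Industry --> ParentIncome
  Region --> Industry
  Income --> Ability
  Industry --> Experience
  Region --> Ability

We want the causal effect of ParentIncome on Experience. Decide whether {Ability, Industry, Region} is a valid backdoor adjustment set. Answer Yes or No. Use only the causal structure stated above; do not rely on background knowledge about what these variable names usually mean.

No

Backdoor paths from ParentIncome to Experience (paths whose first edge points into ParentIncome):
  P1: ParentIncome <- Industry <- Region -> Income -> Ability -> Experience
  P2: ParentIncome <- Industry <- Region -> Ability -> Experience
  P3: ParentIncome <- Industry -> Ability -> Experience
  P4: ParentIncome <- Industry -> Experience
Condition 1 (no descendant of ParentIncome in the set): FAILS — Ability is a descendant of ParentIncome.
Condition 2 (every backdoor path blocked by {Ability, Industry, Region}):
  P1: blocked at chain node Industry ∈ conditioning set.
  P2: blocked at chain node Industry ∈ conditioning set.
  P3: blocked at fork node Industry ∈ conditioning set.
  P4: blocked at fork node Industry ∈ conditioning set.
{Ability, Industry, Region} does not satisfy the backdoor criterion.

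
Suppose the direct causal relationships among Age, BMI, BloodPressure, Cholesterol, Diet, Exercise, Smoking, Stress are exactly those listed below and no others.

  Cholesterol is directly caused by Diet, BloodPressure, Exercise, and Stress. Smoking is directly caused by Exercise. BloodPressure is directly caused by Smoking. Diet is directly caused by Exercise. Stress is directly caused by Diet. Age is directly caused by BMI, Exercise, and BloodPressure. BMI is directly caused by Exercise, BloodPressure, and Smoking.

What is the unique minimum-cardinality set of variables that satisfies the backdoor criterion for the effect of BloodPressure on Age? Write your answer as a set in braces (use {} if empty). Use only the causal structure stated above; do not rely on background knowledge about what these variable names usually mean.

{Smoking}

Variables eligible for adjustment (non-descendants of BloodPressure, excluding BloodPressure and Age): {Diet, Exercise, Smoking, Stress}.
Backdoor paths from BloodPressure to Age:
  P1: BloodPressure <- Smoking <- Exercise -> BMI -> Age
  P2: BloodPressure <- Smoking <- Exercise -> Age
  P3: BloodPressure <- Smoking -> BMI <- Exercise -> Age
  P4: BloodPressure <- Smoking -> BMI -> Age
The empty set is not sufficient: P1 (BloodPressure <- Smoking <- Exercise -> BMI -> Age) has no collider blocking it and no conditioned non-collider, so it is open.
Try {Smoking}:
  P1: blocked at chain node Smoking ∈ conditioning set.
  P2: blocked at chain node Smoking ∈ conditioning set.
  P3: blocked at fork node Smoking ∈ conditioning set.
  P4: blocked at fork node Smoking ∈ conditioning set.
{Smoking} contains no descendant of BloodPressure and blocks every backdoor path.
No other singleton works — e.g. {Exercise} leaves P4 open — so {Smoking} is the unique smallest valid adjustment set.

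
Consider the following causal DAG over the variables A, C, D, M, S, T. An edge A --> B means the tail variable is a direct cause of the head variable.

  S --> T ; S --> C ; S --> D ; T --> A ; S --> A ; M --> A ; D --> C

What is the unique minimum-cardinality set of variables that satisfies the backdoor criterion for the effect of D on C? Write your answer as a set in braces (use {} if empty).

Variables eligible for adjustment (non-descendants of D, excluding D and C): {A, M, S, T}.
Backdoor paths from D to C:
  P1: D <- S -> C
The empty set is not sufficient: P1 (D <- S -> C) has no collider blocking it and no conditioned non-collider, so it is open.
Try {S}:
  P1: blocked at fork node S ∈ conditioning set.
{S} contains no descendant of D and blocks every backdoor path.
No other singleton works — e.g. {M} leaves P1 open — so {S} is the unique smallest valid adjustment set.

{S}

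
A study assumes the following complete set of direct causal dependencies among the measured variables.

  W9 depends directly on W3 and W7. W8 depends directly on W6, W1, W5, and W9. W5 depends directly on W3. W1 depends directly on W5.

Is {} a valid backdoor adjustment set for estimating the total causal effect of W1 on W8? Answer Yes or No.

Backdoor paths from W1 to W8 (paths whose first edge points into W1):
  P1: W1 <- W5 <- W3 -> W9 -> W8
  P2: W1 <- W5 -> W8
Condition 1 (no descendant of W1 in the set): holds — descendants of W1 are {W8}; none are in {}.
Condition 2 (every backdoor path blocked by {}):
  P1: open — no interior node is in the conditioning set.
  P2: open — no interior node is in the conditioning set.
{} does not satisfy the backdoor criterion.

No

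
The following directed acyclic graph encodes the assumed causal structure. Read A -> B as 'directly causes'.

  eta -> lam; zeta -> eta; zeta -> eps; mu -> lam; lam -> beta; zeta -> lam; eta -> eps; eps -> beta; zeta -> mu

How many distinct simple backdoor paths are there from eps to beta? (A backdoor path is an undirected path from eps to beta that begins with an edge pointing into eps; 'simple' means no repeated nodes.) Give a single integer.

6

A backdoor path from eps to beta is any simple undirected path whose first edge points into eps (i.e. leaves eps via a parent).
Parents of eps: {eta, zeta}.
Enumerating:
  P1: eps <- zeta -> eta -> lam -> beta
  P2: eps <- zeta -> mu -> lam -> beta
  P3: eps <- zeta -> lam -> beta
  P4: eps <- eta <- zeta -> mu -> lam -> beta
  P5: eps <- eta <- zeta -> lam -> beta
  P6: eps <- eta -> lam -> beta
That exhausts the simple backdoor paths. Count: 6.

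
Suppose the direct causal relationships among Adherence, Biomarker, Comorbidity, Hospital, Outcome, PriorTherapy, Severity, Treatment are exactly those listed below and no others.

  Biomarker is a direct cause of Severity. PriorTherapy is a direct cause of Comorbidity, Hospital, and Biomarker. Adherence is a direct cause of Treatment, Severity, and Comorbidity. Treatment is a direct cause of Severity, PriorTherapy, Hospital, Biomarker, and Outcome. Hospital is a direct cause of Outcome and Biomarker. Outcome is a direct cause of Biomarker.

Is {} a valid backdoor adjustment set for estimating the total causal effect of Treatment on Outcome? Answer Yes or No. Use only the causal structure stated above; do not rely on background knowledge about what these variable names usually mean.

Backdoor paths from Treatment to Outcome (paths whose first edge points into Treatment):
  P1: Treatment <- Adherence -> Comorbidity <- PriorTherapy -> Hospital -> Outcome
  P2: Treatment <- Adherence -> Comorbidity <- PriorTherapy -> Hospital -> Biomarker <- Outcome
  P3: Treatment <- Adherence -> Comorbidity <- PriorTherapy -> Biomarker <- Hospital -> Outcome
  P4: Treatment <- Adherence -> Comorbidity <- PriorTherapy -> Biomarker <- Outcome
  P5: Treatment <- Adherence -> Severity <- Biomarker <- PriorTherapy -> Hospital -> Outcome
  P6: Treatment <- Adherence -> Severity <- Biomarker <- Hospital -> Outcome
  P7: Treatment <- Adherence -> Severity <- Biomarker <- Outcome
Condition 1 (no descendant of Treatment in the set): holds — descendants of Treatment are {Biomarker, Comorbidity, Hospital, Outcome, PriorTherapy, Severity}; none are in {}.
Condition 2 (every backdoor path blocked by {}):
  P1: blocked at collider Comorbidity (neither it nor any descendant is in the conditioning set).
  P2: blocked at collider Comorbidity (neither it nor any descendant is in the conditioning set).
  P3: blocked at collider Comorbidity (neither it nor any descendant is in the conditioning set).
  P4: blocked at collider Comorbidity (neither it nor any descendant is in the conditioning set).
  P5: blocked at collider Severity (neither it nor any descendant is in the conditioning set).
  P6: blocked at collider Severity (neither it nor any descendant is in the conditioning set).
  P7: blocked at collider Severity (neither it nor any descendant is in the conditioning set).
{} satisfies the backdoor criterion.

Yes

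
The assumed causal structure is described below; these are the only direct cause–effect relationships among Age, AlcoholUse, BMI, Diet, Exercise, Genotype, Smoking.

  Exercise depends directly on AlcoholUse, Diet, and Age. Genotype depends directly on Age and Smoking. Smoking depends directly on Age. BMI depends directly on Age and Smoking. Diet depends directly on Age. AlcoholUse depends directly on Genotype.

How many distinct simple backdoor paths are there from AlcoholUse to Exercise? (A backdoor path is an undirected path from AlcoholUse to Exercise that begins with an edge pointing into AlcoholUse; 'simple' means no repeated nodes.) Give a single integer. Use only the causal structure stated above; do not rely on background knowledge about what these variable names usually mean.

6

A backdoor path from AlcoholUse to Exercise is any simple undirected path whose first edge points into AlcoholUse (i.e. leaves AlcoholUse via a parent).
Parents of AlcoholUse: {Genotype}.
Enumerating:
  P1: AlcoholUse <- Genotype <- Age -> Diet -> Exercise
  P2: AlcoholUse <- Genotype <- Age -> Exercise
  P3: AlcoholUse <- Genotype <- Smoking <- Age -> Diet -> Exercise
  P4: AlcoholUse <- Genotype <- Smoking <- Age -> Exercise
  P5: AlcoholUse <- Genotype <- Smoking -> BMI <- Age -> Diet -> Exercise
  P6: AlcoholUse <- Genotype <- Smoking -> BMI <- Age -> Exercise
That exhausts the simple backdoor paths. Count: 6.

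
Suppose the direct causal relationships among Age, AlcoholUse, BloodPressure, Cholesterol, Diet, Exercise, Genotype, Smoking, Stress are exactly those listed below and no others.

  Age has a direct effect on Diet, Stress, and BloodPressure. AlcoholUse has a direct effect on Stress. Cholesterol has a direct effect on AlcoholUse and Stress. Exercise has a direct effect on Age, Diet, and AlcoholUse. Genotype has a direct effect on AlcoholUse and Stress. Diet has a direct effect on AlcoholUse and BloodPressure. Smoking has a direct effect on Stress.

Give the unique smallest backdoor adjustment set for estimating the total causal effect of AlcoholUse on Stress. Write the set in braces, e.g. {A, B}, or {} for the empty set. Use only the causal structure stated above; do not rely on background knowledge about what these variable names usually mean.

Variables eligible for adjustment (non-descendants of AlcoholUse, excluding AlcoholUse and Stress): {Age, BloodPressure, Cholesterol, Diet, Exercise, Genotype, Smoking}.
Backdoor paths from AlcoholUse to Stress:
  P1: AlcoholUse <- Exercise -> Age -> Stress
  P2: AlcoholUse <- Exercise -> Diet <- Age -> Stress
  P3: AlcoholUse <- Exercise -> Diet -> BloodPressure <- Age -> Stress
  P4: AlcoholUse <- Cholesterol -> Stress
  P5: AlcoholUse <- Diet <- Exercise -> Age -> Stress
  P6: AlcoholUse <- Diet <- Age -> Stress
  P7: AlcoholUse <- Diet -> BloodPressure <- Age -> Stress
  P8: AlcoholUse <- Genotype -> Stress
The empty set is not sufficient: P1 (AlcoholUse <- Exercise -> Age -> Stress) has no collider blocking it and no conditioned non-collider, so it is open.
Try {Age, Cholesterol, Genotype}:
  P1: blocked at chain node Age ∈ conditioning set.
  P2: blocked at collider Diet (neither it nor any descendant is in the conditioning set).
  P3: blocked at collider BloodPressure (neither it nor any descendant is in the conditioning set).
  P4: blocked at fork node Cholesterol ∈ conditioning set.
  P5: blocked at chain node Age ∈ conditioning set.
  P6: blocked at fork node Age ∈ conditioning set.
  P7: blocked at collider BloodPressure (neither it nor any descendant is in the conditioning set).
  P8: blocked at fork node Genotype ∈ conditioning set.
{Age, Cholesterol, Genotype} contains no descendant of AlcoholUse and blocks every backdoor path.
Every element of {Age, Cholesterol, Genotype} is needed (dropping Age leaves P1 open; dropping Cholesterol leaves P4 open; dropping Genotype leaves P8 open), so no proper subset is valid.
Among all size-3 subsets of the eligible variables, only {Age, Cholesterol, Genotype} blocks every backdoor path, so it is the unique smallest valid adjustment set.

{Age, Cholesterol, Genotype}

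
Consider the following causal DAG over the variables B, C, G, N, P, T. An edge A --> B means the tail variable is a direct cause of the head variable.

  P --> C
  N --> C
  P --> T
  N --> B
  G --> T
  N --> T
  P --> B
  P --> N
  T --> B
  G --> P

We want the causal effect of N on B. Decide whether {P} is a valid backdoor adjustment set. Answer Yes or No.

Yes

Backdoor paths from N to B (paths whose first edge points into N):
  P1: N <- P <- G -> T -> B
  P2: N <- P -> T -> B
  P3: N <- P -> B
Condition 1 (no descendant of N in the set): holds — descendants of N are {B, C, T}; none are in {P}.
Condition 2 (every backdoor path blocked by {P}):
  P1: blocked at chain node P ∈ conditioning set.
  P2: blocked at fork node P ∈ conditioning set.
  P3: blocked at fork node P ∈ conditioning set.
{P} satisfies the backdoor criterion.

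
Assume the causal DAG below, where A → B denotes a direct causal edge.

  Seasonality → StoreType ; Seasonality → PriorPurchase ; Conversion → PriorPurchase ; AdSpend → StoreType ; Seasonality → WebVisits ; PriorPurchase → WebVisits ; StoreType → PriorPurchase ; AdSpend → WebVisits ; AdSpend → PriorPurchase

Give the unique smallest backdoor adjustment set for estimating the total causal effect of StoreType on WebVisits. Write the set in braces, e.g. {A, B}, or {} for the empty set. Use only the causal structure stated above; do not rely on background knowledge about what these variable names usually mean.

Variables eligible for adjustment (non-descendants of StoreType, excluding StoreType and WebVisits): {AdSpend, Conversion, Seasonality}.
Backdoor paths from StoreType to WebVisits:
  P1: StoreType <- Seasonality -> PriorPurchase <- AdSpend -> WebVisits
  P2: StoreType <- Seasonality -> PriorPurchase -> WebVisits
  P3: StoreType <- Seasonality -> WebVisits
  P4: StoreType <- AdSpend -> PriorPurchase <- Seasonality -> WebVisits
  P5: StoreType <- AdSpend -> PriorPurchase -> WebVisits
  P6: StoreType <- AdSpend -> WebVisits
The empty set is not sufficient: P2 (StoreType <- Seasonality -> PriorPurchase -> WebVisits) has no collider blocking it and no conditioned non-collider, so it is open.
Try {AdSpend, Seasonality}:
  P1: blocked at fork node Seasonality ∈ conditioning set.
  P2: blocked at fork node Seasonality ∈ conditioning set.
  P3: blocked at fork node Seasonality ∈ conditioning set.
  P4: blocked at fork node AdSpend ∈ conditioning set.
  P5: blocked at fork node AdSpend ∈ conditioning set.
  P6: blocked at fork node AdSpend ∈ conditioning set.
{AdSpend, Seasonality} contains no descendant of StoreType and blocks every backdoor path.
Every element of {AdSpend, Seasonality} is needed (dropping AdSpend leaves P5 open; dropping Seasonality leaves P2 open), so no proper subset is valid.
Among all size-2 subsets of the eligible variables, only {AdSpend, Seasonality} blocks every backdoor path, so it is the unique smallest valid adjustment set.

{AdSpend, Seasonality}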